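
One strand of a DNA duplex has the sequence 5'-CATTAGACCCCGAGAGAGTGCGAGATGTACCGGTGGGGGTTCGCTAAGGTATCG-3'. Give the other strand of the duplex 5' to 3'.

The complement of CATTAGACCCCGAGAGAGTGCGAGATGTACCGGTGGGGGTTCGCTAAGGTATCG is GTAATCTGGGGCTCTCTCACGCTCTACATGGCCACCCCCAAGCGATTCCATAGC (A↔T, G↔C). DNA strands are antiparallel, so the complementary strand runs 3'→5'; reversing gives the 5'→3' form.

5'-CGATACCTTAGCGAACCCCCACCGGTACATCTCGCACTCTCTCGGGGTCTAATG-3'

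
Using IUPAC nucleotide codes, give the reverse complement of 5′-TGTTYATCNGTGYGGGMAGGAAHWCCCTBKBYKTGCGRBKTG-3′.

5'-CAMVYCGCAMRVMVAGGGWDTTCCTKCCCRCACNGATRAACA-3'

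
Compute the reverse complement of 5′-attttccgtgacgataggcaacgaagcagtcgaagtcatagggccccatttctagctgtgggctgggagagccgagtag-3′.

5'-CTACTCGGCTCTCCCAGCCCACAGCTAGAAATGGGGCCCTATGACTTCGACTGCTTCGTTGCCTATCGTCACGGAAAAT-3'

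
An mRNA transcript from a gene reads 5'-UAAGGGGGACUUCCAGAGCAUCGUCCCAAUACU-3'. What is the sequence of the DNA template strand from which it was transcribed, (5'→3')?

Replace U with T to get the coding DNA strand: TAAGGGGGACTTCCAGAGCATCGTCCCAATACT. The template strand is its reverse complement (complement ATTCCCCCTGAAGGTCTCGTAGCAGGGTTATGA, then reverse).

5'-AGTATTGGGACGATGCTCTGGAAGTCCCCCTTA-3'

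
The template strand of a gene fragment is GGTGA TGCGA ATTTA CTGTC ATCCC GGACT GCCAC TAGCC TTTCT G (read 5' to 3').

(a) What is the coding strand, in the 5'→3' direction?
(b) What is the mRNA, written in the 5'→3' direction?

(a) The coding strand is the reverse complement of the template: complement CCACTACGCTTAAATGACAGTAGGGCCTGACGGTGATCGGAAAGAC, then reverse.
(b) mRNA has the coding-strand sequence with T→U.

(a) 5'-CAGAAAGGCTAGTGGCAGTCCGGGATGACAGTAAATTCGCATCACC-3'
(b) 5'-CAGAAAGGCUAGUGGCAGUCCGGGAUGACAGUAAAUUCGCAUCACC-3'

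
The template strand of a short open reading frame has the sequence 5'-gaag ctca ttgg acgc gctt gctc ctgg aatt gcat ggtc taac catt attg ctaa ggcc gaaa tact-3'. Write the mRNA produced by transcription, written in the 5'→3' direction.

The mRNA has the sequence of the coding strand (reverse complement of the template) with T→U. Reverse complement of GAAGCTCATTGGACGCGCTTGCTCCTGGAATTGCATGGTCTAACCATTATTGCTAAGGCCGAAATACT is AGTATTTCGGCCTTAGCAATAATGGTTAGACCATGCAATTCCAGGAGCAAGCGCGTCCAATGAGCTTC; then T→U.

5'-AGUAUUUCGGCCUUAGCAAUAAUGGUUAGACCAUGCAAUUCCAGGAGCAAGCGCGUCCAAUGAGCUUC-3'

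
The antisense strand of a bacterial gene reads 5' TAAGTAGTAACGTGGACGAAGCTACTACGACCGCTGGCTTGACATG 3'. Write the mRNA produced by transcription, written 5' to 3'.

5′-CAUGUCAAGCCAGCGGUCGUAGUAGCUUCGUCCACGUUACUACUUA-3′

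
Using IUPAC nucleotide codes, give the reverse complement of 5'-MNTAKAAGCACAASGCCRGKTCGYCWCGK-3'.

Standard pairs A↔T, G↔C; ambiguity codes pair R↔Y, M↔K, W↔W, S↔S, N↔N. Complement (KNATMTTCGTGTTSCGGYCMAGCRGWGCM), then reverse for 5'→3'.

5'-MCGWGRCGAMCYGGCSTTGTGCTTMTANK-3'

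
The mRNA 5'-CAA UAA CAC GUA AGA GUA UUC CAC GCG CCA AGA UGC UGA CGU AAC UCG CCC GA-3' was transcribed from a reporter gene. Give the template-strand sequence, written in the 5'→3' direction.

Replace U with T to get the coding DNA strand: CAATAACACGTAAGAGTATTCCACGCGCCAAGATGCTGACGTAACTCGCCCGA. The template strand is its reverse complement (complement GTTATTGTGCATTCTCATAAGGTGCGCGGTTCTACGACTGCATTGAGCGGGCT, then reverse).

5'-TCGGGCGAGTTACGTCAGCATCTTGGCGCGTGGAATACTCTTACGTGTTATTG-3'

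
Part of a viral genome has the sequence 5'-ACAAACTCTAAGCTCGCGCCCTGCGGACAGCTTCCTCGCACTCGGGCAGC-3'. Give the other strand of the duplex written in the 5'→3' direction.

5'-GCTGCCCGAGTGCGAGGAAGCTGTCCGCAGGGCGCGAGCTTAGAGTTTGT-3'

The complement of ACAAACTCTAAGCTCGCGCCCTGCGGACAGCTTCCTCGCACTCGGGCAGC is TGTTTGAGATTCGAGCGCGGGACGCCTGTCGAAGGAGCGTGAGCCCGTCG (A↔T, G↔C). DNA strands are antiparallel, so the complementary strand runs 3'→5'; reversing gives the 5'→3' form.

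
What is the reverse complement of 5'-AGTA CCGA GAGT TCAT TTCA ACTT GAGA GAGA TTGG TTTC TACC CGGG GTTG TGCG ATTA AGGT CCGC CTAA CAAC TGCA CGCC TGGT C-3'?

Complement each base (A↔T, G↔C): TCATGGCTCTCAAGTAAAGTTGAACTCTCTCTAACCAAAGATGGGCCCCAACACGCTAATTCCAGGCGGATTGTTGACGTGCGGACCAG. Then reverse.

5'-GACCAGGCGTGCAGTTGTTAGGCGGACCTTAATCGCACAACCCCGGGTAGAAACCAATCTCTCTCAAGTTGAAATGAACTCTCGGTACT-3'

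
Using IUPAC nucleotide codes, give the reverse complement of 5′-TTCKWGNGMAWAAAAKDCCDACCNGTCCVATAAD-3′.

Standard pairs A↔T, G↔C; ambiguity codes pair M↔K, W↔W, D↔H, V↔B, N↔N. Complement (AAGMWCNCKTWTTTTMHGGHTGGNCAGGBTATTH), then reverse for 5'→3'.

5'-HTTATBGGACNGGTHGGHMTTTTWTKCNCWMGAA-3'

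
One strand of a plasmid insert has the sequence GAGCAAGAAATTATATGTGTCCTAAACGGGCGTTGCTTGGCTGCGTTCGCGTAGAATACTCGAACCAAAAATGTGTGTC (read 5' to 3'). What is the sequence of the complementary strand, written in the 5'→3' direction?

The complement of GAGCAAGAAATTATATGTGTCCTAAACGGGCGTTGCTTGGCTGCGTTCGCGTAGAATACTCGAACCAAAAATGTGTGTC is CTCGTTCTTTAATATACACAGGATTTGCCCGCAACGAACCGACGCAAGCGCATCTTATGAGCTTGGTTTTTACACACAG (A↔T, G↔C). DNA strands are antiparallel, so the complementary strand runs 3'→5'; reversing gives the 5'→3' form.

5'-GACACACATTTTTGGTTCGAGTATTCTACGCGAACGCAGCCAAGCAACGCCCGTTTAGGACACATATAATTTCTTGCTC-3'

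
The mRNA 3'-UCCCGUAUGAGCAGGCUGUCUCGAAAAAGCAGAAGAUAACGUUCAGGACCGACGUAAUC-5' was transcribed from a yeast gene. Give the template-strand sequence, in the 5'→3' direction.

5'-AGGGCATACTCGTCCGACAGAGCTTTTTCGTCTTCTATTGCAAGTCCTGGCTGCATTAG-3'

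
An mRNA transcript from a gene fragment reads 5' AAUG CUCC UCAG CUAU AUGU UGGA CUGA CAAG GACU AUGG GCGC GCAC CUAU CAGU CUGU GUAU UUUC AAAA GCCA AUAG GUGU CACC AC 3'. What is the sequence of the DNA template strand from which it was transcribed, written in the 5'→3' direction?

5′-GTGGTGACACCTATTGGCTTTTGAAAATACACAGACTGATAGGTGCGCGCCCATAGTCCTTGTCAGTCCAACATATAGCTGAGGAGCATT-3′

Replace U with T to get the coding DNA strand: AATGCTCCTCAGCTATATGTTGGACTGACAAGGACTATGGGCGCGCACCTATCAGTCTGTGTATTTTCAAAAGCCAATAGGTGTCACCAC. The template strand is its reverse complement (complement TTACGAGGAGTCGATATACAACCTGACTGTTCCTGATACCCGCGCGTGGATAGTCAGACACATAAAAGTTTTCGGTTATCCACAGTGGTG, then reverse).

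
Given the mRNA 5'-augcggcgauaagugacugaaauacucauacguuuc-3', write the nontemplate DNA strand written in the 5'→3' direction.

The coding DNA strand has the same 5'→3' sequence as the mRNA with U replaced by T.

5'-ATGCGGCGATAAGTGACTGAAATACTCATACGTTTC-3'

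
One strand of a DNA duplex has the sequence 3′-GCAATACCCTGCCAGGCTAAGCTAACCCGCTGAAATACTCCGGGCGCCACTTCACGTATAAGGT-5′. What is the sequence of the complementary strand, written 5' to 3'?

The strand is given 3'→5', so its complement runs 5'→3' in the same left-to-right order: pair each base A↔T, G↔C.

5'-CGTTATGGGACGGTCCGATTCGATTGGGCGACTTTATGAGGCCCGCGGTGAAGTGCATATTCCA-3'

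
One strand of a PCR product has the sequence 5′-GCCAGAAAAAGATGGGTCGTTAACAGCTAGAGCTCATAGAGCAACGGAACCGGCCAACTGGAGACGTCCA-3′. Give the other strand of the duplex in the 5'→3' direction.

Pairing A↔T and G↔C gives CGGTCTTTTTCTACCCAGCAATTGTCGATCTCGAGTATCTCGTTGCCTTGGCCGGTTGACCTCTGCAGGT, running 3'→5'. Reverse for the 5'→3' convention.

5'-TGGACGTCTCCAGTTGGCCGGTTCCGTTGCTCTATGAGCTCTAGCTGTTAACGACCCATCTTTTTCTGGC-3'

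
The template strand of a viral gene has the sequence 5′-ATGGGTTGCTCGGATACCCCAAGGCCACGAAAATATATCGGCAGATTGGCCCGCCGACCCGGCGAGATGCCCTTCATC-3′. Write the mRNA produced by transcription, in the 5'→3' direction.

The mRNA has the sequence of the coding strand (reverse complement of the template) with T→U. Reverse complement of ATGGGTTGCTCGGATACCCCAAGGCCACGAAAATATATCGGCAGATTGGCCCGCCGACCCGGCGAGATGCCCTTCATC is GATGAAGGGCATCTCGCCGGGTCGGCGGGCCAATCTGCCGATATATTTTCGTGGCCTTGGGGTATCCGAGCAACCCAT; then T→U.

5'-GAUGAAGGGCAUCUCGCCGGGUCGGCGGGCCAAUCUGCCGAUAUAUUUUCGUGGCCUUGGGGUAUCCGAGCAACCCAU-3'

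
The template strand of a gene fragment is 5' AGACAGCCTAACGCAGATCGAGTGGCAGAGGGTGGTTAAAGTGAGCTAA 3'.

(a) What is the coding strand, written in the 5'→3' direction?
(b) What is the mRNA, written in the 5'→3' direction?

(a) 5'-TTAGCTCACTTTAACCACCCTCTGCCACTCGATCTGCGTTAGGCTGTCT-3'
(b) 5′-UUAGCUCACUUUAACCACCCUCUGCCACUCGAUCUGCGUUAGGCUGUCU-3′

(a) The coding strand is the reverse complement of the template: complement TCTGTCGGATTGCGTCTAGCTCACCGTCTCCCACCAATTTCACTCGATT, then reverse.
(b) mRNA has the coding-strand sequence with T→U.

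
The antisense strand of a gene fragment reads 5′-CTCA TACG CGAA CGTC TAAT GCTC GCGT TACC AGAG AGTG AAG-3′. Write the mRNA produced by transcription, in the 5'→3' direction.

The mRNA has the sequence of the coding strand (reverse complement of the template) with T→U. Reverse complement of CTCATACGCGAACGTCTAATGCTCGCGTTACCAGAGAGTGAAG is CTTCACTCTCTGGTAACGCGAGCATTAGACGTTCGCGTATGAG; then T→U.

5′-CUUCACUCUCUGGUAACGCGAGCAUUAGACGUUCGCGUAUGAG-3′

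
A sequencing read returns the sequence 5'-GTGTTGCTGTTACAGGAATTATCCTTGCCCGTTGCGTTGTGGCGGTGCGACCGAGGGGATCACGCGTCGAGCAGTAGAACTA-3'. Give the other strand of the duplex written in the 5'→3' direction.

5'-TAGTTCTACTGCTCGACGCGTGATCCCCTCGGTCGCACCGCCACAACGCAACGGGCAAGGATAATTCCTGTAACAGCAACAC-3'

The complement of GTGTTGCTGTTACAGGAATTATCCTTGCCCGTTGCGTTGTGGCGGTGCGACCGAGGGGATCACGCGTCGAGCAGTAGAACTA is CACAACGACAATGTCCTTAATAGGAACGGGCAACGCAACACCGCCACGCTGGCTCCCCTAGTGCGCAGCTCGTCATCTTGAT (A↔T, G↔C). DNA strands are antiparallel, so the complementary strand runs 3'→5'; reversing gives the 5'→3' form.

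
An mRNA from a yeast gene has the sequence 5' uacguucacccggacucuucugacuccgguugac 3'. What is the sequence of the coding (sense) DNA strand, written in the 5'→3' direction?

5'-TACGTTCACCCGGACTCTTCTGACTCCGGTTGAC-3'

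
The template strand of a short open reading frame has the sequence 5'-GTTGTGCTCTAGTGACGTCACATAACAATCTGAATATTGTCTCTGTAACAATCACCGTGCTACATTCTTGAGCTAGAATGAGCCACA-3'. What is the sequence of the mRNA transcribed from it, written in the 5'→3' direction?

RNA polymerase reads the template 3'→5' and synthesizes mRNA 5'→3' by base-pairing (A→U, T→A, G↔C). The complement of the template is CAACACGAGATCACTGCAGTGTATTGTTAGACTTATAACAGAGACATTGTTAGTGGCACGATGTAAGAACTCGATCTTACTCGGTGT; antiparallel, so 5'→3' the coding strand is TGTGGCTCATTCTAGCTCAAGAATGTAGCACGGTGATTGTTACAGAGACAATATTCAGATTGTTATGTGACGTCACTAGAGCACAAC. Replace T with U for the mRNA.

5'-UGUGGCUCAUUCUAGCUCAAGAAUGUAGCACGGUGAUUGUUACAGAGACAAUAUUCAGAUUGUUAUGUGACGUCACUAGAGCACAAC-3'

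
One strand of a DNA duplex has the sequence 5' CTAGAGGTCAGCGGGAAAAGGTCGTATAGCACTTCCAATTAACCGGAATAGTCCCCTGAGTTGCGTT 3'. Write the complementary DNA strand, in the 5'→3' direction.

5'-AACGCAACTCAGGGGACTATTCCGGTTAATTGGAAGTGCTATACGACCTTTTCCCGCTGACCTCTAG-3'

Pairing A↔T and G↔C gives GATCTCCAGTCGCCCTTTTCCAGCATATCGTGAAGGTTAATTGGCCTTATCAGGGGACTCAACGCAA, running 3'→5'. Reverse for the 5'→3' convention.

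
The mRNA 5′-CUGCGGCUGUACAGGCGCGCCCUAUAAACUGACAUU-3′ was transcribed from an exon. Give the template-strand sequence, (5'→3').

5'-AATGTCAGTTTATAGGGCGCGCCTGTACAGCCGCAG-3'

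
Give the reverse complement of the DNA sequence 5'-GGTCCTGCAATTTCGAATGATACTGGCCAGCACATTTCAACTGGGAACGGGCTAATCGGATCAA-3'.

5'-TTGATCCGATTAGCCCGTTCCCAGTTGAAATGTGCTGGCCAGTATCATTCGAAATTGCAGGACC-3'

Reading the sequence 3'→5' and pairing each base (A↔T, G↔C) gives the reverse complement directly.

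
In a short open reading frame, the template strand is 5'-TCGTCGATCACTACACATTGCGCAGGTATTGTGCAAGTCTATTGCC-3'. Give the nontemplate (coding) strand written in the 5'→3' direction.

5'-GGCAATAGACTTGCACAATACCTGCGCAATGTGTAGTGATCGACGA-3'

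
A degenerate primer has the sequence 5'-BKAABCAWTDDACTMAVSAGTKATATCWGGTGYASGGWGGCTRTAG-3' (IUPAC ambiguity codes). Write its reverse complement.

5'-CTAYAGCCWCCSTRCACCWGATATMACTSBTKAGTHHAWTGVTTMV-3'

Standard pairs A↔T, G↔C; ambiguity codes pair R↔Y, M↔K, W↔W, S↔S, B↔V, D↔H. Complement (VMTTVGTWAHHTGAKTBSTCAMTATAGWCCACRTSCCWCCGAYATC), then reverse for 5'→3'.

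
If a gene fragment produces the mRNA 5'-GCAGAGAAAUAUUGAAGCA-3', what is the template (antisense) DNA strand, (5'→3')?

5'-TGCTTCAATATTTCTCTGC-3'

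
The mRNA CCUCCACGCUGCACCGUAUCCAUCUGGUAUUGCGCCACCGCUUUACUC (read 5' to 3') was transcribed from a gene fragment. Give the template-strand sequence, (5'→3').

5'-GAGTAAAGCGGTGGCGCAATACCAGATGGATACGGTGCAGCGTGGAGG-3'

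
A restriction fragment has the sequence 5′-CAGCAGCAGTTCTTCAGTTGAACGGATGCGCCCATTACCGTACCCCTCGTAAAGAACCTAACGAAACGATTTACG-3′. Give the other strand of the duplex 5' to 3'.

The complement of CAGCAGCAGTTCTTCAGTTGAACGGATGCGCCCATTACCGTACCCCTCGTAAAGAACCTAACGAAACGATTTACG is GTCGTCGTCAAGAAGTCAACTTGCCTACGCGGGTAATGGCATGGGGAGCATTTCTTGGATTGCTTTGCTAAATGC (A↔T, G↔C). DNA strands are antiparallel, so the complementary strand runs 3'→5'; reversing gives the 5'→3' form.

5'-CGTAAATCGTTTCGTTAGGTTCTTTACGAGGGGTACGGTAATGGGCGCATCCGTTCAACTGAAGAACTGCTGCTG-3'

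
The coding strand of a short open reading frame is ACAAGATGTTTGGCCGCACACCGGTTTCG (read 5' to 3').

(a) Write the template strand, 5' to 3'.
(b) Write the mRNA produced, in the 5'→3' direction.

(a) The template strand is the reverse complement of the coding strand: complement TGTTCTACAAACCGGCGTGTGGCCAAAGC, then reverse.
(b) mRNA matches the coding strand with T→U.

(a) 5'-CGAAACCGGTGTGCGGCCAAACATCTTGT-3'
(b) 5′-ACAAGAUGUUUGGCCGCACACCGGUUUCG-3′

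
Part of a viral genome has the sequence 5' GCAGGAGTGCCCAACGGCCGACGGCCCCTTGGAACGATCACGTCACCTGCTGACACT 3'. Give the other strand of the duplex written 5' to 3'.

The complement of GCAGGAGTGCCCAACGGCCGACGGCCCCTTGGAACGATCACGTCACCTGCTGACACT is CGTCCTCACGGGTTGCCGGCTGCCGGGGAACCTTGCTAGTGCAGTGGACGACTGTGA (A↔T, G↔C). DNA strands are antiparallel, so the complementary strand runs 3'→5'; reversing gives the 5'→3' form.

5′-AGTGTCAGCAGGTGACGTGATCGTTCCAAGGGGCCGTCGGCCGTTGGGCACTCCTGC-3′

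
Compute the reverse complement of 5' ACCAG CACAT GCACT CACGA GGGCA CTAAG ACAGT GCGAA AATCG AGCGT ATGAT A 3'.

Complement each base (A↔T, G↔C): TGGTCGTGTACGTGAGTGCTCCCGTGATTCTGTCACGCTTTTAGCTCGCATACTAT. Then reverse.

5'-TATCATACGCTCGATTTTCGCACTGTCTTAGTGCCCTCGTGAGTGCATGTGCTGGT-3'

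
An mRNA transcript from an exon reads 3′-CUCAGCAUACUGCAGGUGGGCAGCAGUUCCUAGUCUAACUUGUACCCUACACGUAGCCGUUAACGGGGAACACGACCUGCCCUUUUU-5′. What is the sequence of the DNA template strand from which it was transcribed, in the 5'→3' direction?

5′-GAGTCGTATGACGTCCACCCGTCGTCAAGGATCAGATTGAACATGGGATGTGCATCGGCAATTGCCCCTTGTGCTGGACGGGAAAAA-3′

Written 5'→3' the mRNA is UUUUUCCCGUCCAGCACAAGGGGCAAUUGCCGAUGCACAUCCCAUGUUCAAUCUGAUCCUUGACGACGGGUGGACGUCAUACGACUC, so the coding DNA strand is TTTTTCCCGTCCAGCACAAGGGGCAATTGCCGATGCACATCCCATGTTCAATCTGATCCTTGACGACGGGTGGACGTCATACGACTC. The template is its reverse complement.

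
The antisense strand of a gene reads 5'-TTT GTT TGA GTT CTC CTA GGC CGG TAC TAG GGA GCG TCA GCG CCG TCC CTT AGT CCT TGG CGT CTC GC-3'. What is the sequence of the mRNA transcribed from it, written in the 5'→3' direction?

RNA polymerase reads the template 3'→5' and synthesizes mRNA 5'→3' by base-pairing (A→U, T→A, G↔C). The complement of the template is AAACAAACTCAAGAGGATCCGGCCATGATCCCTCGCAGTCGCGGCAGGGAATCAGGAACCGCAGAGCG; antiparallel, so 5'→3' the coding strand is GCGAGACGCCAAGGACTAAGGGACGGCGCTGACGCTCCCTAGTACCGGCCTAGGAGAACTCAAACAAA. Replace T with U for the mRNA.

5'-GCGAGACGCCAAGGACUAAGGGACGGCGCUGACGCUCCCUAGUACCGGCCUAGGAGAACUCAAACAAA-3'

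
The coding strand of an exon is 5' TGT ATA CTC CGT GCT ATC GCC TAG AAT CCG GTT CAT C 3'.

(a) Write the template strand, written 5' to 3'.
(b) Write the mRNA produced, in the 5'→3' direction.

(a) 5′-GATGAACCGGATTCTAGGCGATAGCACGGAGTATACA-3′
(b) 5'-UGUAUACUCCGUGCUAUCGCCUAGAAUCCGGUUCAUC-3'

(a) The template strand is the reverse complement of the coding strand: complement ACATATGAGGCACGATAGCGGATCTTAGGCCAAGTAG, then reverse.
(b) mRNA matches the coding strand with T→U.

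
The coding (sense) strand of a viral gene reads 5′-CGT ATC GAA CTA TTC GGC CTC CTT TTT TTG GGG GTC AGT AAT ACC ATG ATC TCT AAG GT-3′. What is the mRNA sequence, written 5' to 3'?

The mRNA is synthesized from the template strand, so it matches the coding strand with T replaced by U.

5'-CGUAUCGAACUAUUCGGCCUCCUUUUUUUGGGGGUCAGUAAUACCAUGAUCUCUAAGGU-3'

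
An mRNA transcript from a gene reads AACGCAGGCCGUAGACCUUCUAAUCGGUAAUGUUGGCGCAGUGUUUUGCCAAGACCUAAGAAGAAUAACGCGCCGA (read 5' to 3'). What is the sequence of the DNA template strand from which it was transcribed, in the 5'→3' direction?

5'-TCGGCGCGTTATTCTTCTTAGGTCTTGGCAAAACACTGCGCCAACATTACCGATTAGAAGGTCTACGGCCTGCGTT-3'

Replace U with T to get the coding DNA strand: AACGCAGGCCGTAGACCTTCTAATCGGTAATGTTGGCGCAGTGTTTTGCCAAGACCTAAGAAGAATAACGCGCCGA. The template strand is its reverse complement (complement TTGCGTCCGGCATCTGGAAGATTAGCCATTACAACCGCGTCACAAAACGGTTCTGGATTCTTCTTATTGCGCGGCT, then reverse).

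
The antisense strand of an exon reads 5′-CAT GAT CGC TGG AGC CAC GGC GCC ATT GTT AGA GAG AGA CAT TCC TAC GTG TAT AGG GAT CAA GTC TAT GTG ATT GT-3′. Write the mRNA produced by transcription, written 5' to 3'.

The mRNA has the sequence of the coding strand (reverse complement of the template) with T→U. Reverse complement of CATGATCGCTGGAGCCACGGCGCCATTGTTAGAGAGAGACATTCCTACGTGTATAGGGATCAAGTCTATGTGATTGT is ACAATCACATAGACTTGATCCCTATACACGTAGGAATGTCTCTCTCTAACAATGGCGCCGTGGCTCCAGCGATCATG; then T→U.

5'-ACAAUCACAUAGACUUGAUCCCUAUACACGUAGGAAUGUCUCUCUCUAACAAUGGCGCCGUGGCUCCAGCGAUCAUG-3'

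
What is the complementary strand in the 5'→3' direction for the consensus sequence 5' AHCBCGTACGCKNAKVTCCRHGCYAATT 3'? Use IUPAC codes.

5'-AATTRGCDYGGABMTNMGCGTACGVGDT-3'

Standard pairs A↔T, G↔C; ambiguity codes pair R↔Y, K↔M, B↔V, H↔D, N↔N. Complement (TDGVGCATGCGMNTMBAGGYDCGRTTAA), then reverse for 5'→3'.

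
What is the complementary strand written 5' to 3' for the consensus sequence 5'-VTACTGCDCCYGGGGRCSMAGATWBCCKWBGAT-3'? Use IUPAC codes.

5'-ATCVWMGGVWATCTKSGYCCCCRGGHGCAGTAB-3'

Standard pairs A↔T, G↔C; ambiguity codes pair R↔Y, M↔K, W↔W, S↔S, B↔V, D↔H. Complement (BATGACGHGGRCCCCYGSKTCTAWVGGMWVCTA), then reverse for 5'→3'.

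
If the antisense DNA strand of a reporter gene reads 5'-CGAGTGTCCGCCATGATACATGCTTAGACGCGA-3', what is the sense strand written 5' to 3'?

The coding strand is complementary and antiparallel to the template: take the complement (A↔T, G↔C) and reverse.

5'-TCGCGTCTAAGCATGTATCATGGCGGACACTCG-3'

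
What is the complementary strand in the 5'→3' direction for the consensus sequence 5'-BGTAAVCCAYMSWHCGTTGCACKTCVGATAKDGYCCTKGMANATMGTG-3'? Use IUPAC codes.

5'-CACKATNTKCMAGGRCHMTATCBGAMGTGCAACGDWSKRTGGBTTACV-3'

Standard pairs A↔T, G↔C; ambiguity codes pair Y↔R, M↔K, W↔W, S↔S, B↔V, D↔H, N↔N. Complement (VCATTBGGTRKSWDGCAACGTGMAGBCTATMHCRGGAMCKTNTAKCAC), then reverse for 5'→3'.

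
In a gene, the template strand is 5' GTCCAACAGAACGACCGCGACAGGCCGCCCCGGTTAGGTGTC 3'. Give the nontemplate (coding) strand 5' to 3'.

5′-GACACCTAACCGGGGCGGCCTGTCGCGGTCGTTCTGTTGGAC-3′

The coding strand is complementary and antiparallel to the template: take the complement (A↔T, G↔C) and reverse.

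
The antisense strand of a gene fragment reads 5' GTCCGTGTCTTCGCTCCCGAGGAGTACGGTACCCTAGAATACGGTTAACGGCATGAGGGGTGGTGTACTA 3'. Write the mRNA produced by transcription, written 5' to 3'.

RNA polymerase reads the template 3'→5' and synthesizes mRNA 5'→3' by base-pairing (A→U, T→A, G↔C). The complement of the template is CAGGCACAGAAGCGAGGGCTCCTCATGCCATGGGATCTTATGCCAATTGCCGTACTCCCCACCACATGAT; antiparallel, so 5'→3' the coding strand is TAGTACACCACCCCTCATGCCGTTAACCGTATTCTAGGGTACCGTACTCCTCGGGAGCGAAGACACGGAC. Replace T with U for the mRNA.

5′-UAGUACACCACCCCUCAUGCCGUUAACCGUAUUCUAGGGUACCGUACUCCUCGGGAGCGAAGACACGGAC-3′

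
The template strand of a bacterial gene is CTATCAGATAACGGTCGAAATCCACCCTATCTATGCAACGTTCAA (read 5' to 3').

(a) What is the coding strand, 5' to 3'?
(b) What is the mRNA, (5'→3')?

(a) The coding strand is the reverse complement of the template: complement GATAGTCTATTGCCAGCTTTAGGTGGGATAGATACGTTGCAAGTT, then reverse.
(b) mRNA has the coding-strand sequence with T→U.

(a) 5'-TTGAACGTTGCATAGATAGGGTGGATTTCGACCGTTATCTGATAG-3'
(b) 5'-UUGAACGUUGCAUAGAUAGGGUGGAUUUCGACCGUUAUCUGAUAG-3'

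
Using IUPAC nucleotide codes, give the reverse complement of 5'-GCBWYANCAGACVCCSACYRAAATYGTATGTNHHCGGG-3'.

5'-CCCGDDNACATACRATTTYRGTSGGBGTCTGNTRWVGC-3'

Standard pairs A↔T, G↔C; ambiguity codes pair R↔Y, W↔W, S↔S, B↔V, H↔D, N↔N. Complement (CGVWRTNGTCTGBGGSTGRYTTTARCATACANDDGCCC), then reverse for 5'→3'.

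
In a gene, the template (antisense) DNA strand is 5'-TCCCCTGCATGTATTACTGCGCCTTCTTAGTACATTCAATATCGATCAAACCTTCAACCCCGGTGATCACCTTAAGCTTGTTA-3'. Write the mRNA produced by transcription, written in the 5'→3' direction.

RNA polymerase reads the template 3'→5' and synthesizes mRNA 5'→3' by base-pairing (A→U, T→A, G↔C). The complement of the template is AGGGGACGTACATAATGACGCGGAAGAATCATGTAAGTTATAGCTAGTTTGGAAGTTGGGGCCACTAGTGGAATTCGAACAAT; antiparallel, so 5'→3' the coding strand is TAACAAGCTTAAGGTGATCACCGGGGTTGAAGGTTTGATCGATATTGAATGTACTAAGAAGGCGCAGTAATACATGCAGGGGA. Replace T with U for the mRNA.

5'-UAACAAGCUUAAGGUGAUCACCGGGGUUGAAGGUUUGAUCGAUAUUGAAUGUACUAAGAAGGCGCAGUAAUACAUGCAGGGGA-3'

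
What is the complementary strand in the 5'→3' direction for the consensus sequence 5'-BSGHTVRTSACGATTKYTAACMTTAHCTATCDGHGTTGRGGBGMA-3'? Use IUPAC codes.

5'-TKCVCCYCAACDCHGATAGDTAAKGTTARMAATCGTSAYBADCSV-3'

Standard pairs A↔T, G↔C; ambiguity codes pair R↔Y, M↔K, S↔S, B↔V, D↔H. Complement (VSCDABYASTGCTAAMRATTGKAATDGATAGHCDCAACYCCVCKT), then reverse for 5'→3'.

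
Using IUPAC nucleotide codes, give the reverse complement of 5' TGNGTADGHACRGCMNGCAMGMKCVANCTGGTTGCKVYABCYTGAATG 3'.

5'-CATTCARGVTRBMGCAACCAGNTBGMKCKTGCNKGCYGTDCHTACNCA-3'

Standard pairs A↔T, G↔C; ambiguity codes pair R↔Y, M↔K, B↔V, D↔H, N↔N. Complement (ACNCATHCDTGYCGKNCGTKCKMGBTNGACCAACGMBRTVGRACTTAC), then reverse for 5'→3'.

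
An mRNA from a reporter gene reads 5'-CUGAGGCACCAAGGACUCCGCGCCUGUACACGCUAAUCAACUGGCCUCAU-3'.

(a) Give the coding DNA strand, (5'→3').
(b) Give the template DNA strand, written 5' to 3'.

(a) The coding strand matches the mRNA with U→T.
(b) The template strand is the reverse complement of the coding strand.

(a) 5'-CTGAGGCACCAAGGACTCCGCGCCTGTACACGCTAATCAACTGGCCTCAT-3'
(b) 5'-ATGAGGCCAGTTGATTAGCGTGTACAGGCGCGGAGTCCTTGGTGCCTCAG-3'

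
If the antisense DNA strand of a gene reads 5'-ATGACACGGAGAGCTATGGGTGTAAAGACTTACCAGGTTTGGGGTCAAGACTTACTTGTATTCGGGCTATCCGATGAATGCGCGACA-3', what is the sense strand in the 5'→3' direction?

5'-TGTCGCGCATTCATCGGATAGCCCGAATACAAGTAAGTCTTGACCCCAAACCTGGTAAGTCTTTACACCCATAGCTCTCCGTGTCAT-3'

The coding strand is complementary and antiparallel to the template: take the complement (A↔T, G↔C) and reverse.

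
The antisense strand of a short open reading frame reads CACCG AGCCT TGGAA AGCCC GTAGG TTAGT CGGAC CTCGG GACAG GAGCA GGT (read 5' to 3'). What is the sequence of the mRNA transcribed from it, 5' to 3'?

5'-ACCUGCUCCUGUCCCGAGGUCCGACUAACCUACGGGCUUUCCAAGGCUCGGUG-3'

RNA polymerase reads the template 3'→5' and synthesizes mRNA 5'→3' by base-pairing (A→U, T→A, G↔C). The complement of the template is GTGGCTCGGAACCTTTCGGGCATCCAATCAGCCTGGAGCCCTGTCCTCGTCCA; antiparallel, so 5'→3' the coding strand is ACCTGCTCCTGTCCCGAGGTCCGACTAACCTACGGGCTTTCCAAGGCTCGGTG. Replace T with U for the mRNA.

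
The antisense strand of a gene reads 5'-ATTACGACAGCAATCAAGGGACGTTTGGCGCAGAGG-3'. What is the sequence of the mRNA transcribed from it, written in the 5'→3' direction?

5′-CCUCUGCGCCAAACGUCCCUUGAUUGCUGUCGUAAU-3′

The mRNA has the sequence of the coding strand (reverse complement of the template) with T→U. Reverse complement of ATTACGACAGCAATCAAGGGACGTTTGGCGCAGAGG is CCTCTGCGCCAAACGTCCCTTGATTGCTGTCGTAAT; then T→U.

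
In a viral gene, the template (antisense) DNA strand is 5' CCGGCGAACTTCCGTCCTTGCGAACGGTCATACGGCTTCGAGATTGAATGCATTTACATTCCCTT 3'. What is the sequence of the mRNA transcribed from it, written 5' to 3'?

RNA polymerase reads the template 3'→5' and synthesizes mRNA 5'→3' by base-pairing (A→U, T→A, G↔C). The complement of the template is GGCCGCTTGAAGGCAGGAACGCTTGCCAGTATGCCGAAGCTCTAACTTACGTAAATGTAAGGGAA; antiparallel, so 5'→3' the coding strand is AAGGGAATGTAAATGCATTCAATCTCGAAGCCGTATGACCGTTCGCAAGGACGGAAGTTCGCCGG. Replace T with U for the mRNA.

5'-AAGGGAAUGUAAAUGCAUUCAAUCUCGAAGCCGUAUGACCGUUCGCAAGGACGGAAGUUCGCCGG-3'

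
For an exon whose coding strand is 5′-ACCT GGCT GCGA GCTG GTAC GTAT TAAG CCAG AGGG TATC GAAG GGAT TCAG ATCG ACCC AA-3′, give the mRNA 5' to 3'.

5'-ACCUGGCUGCGAGCUGGUACGUAUUAAGCCAGAGGGUAUCGAAGGGAUUCAGAUCGACCCAA-3'

mRNA has the coding-strand sequence with U in place of T.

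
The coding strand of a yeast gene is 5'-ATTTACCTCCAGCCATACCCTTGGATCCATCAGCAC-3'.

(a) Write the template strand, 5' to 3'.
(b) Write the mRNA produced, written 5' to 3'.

(a) 5'-GTGCTGATGGATCCAAGGGTATGGCTGGAGGTAAAT-3'
(b) 5'-AUUUACCUCCAGCCAUACCCUUGGAUCCAUCAGCAC-3'

(a) The template strand is the reverse complement of the coding strand: complement TAAATGGAGGTCGGTATGGGAACCTAGGTAGTCGTG, then reverse.
(b) mRNA matches the coding strand with T→U.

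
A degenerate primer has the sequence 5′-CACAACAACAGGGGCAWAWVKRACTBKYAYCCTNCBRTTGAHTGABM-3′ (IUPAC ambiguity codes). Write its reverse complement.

5'-KVTCADTCAAYVGNAGGRTRMVAGTYMBWTWTGCCCCTGTTGTTGTG-3'

Standard pairs A↔T, G↔C; ambiguity codes pair R↔Y, M↔K, W↔W, B↔V, H↔D, N↔N. Complement (GTGTTGTTGTCCCCGTWTWBMYTGAVMRTRGGANGVYAACTDACTVK), then reverse for 5'→3'.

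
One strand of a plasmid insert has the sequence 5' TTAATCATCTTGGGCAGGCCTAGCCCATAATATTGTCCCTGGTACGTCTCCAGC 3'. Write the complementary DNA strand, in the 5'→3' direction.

5'-GCTGGAGACGTACCAGGGACAATATTATGGGCTAGGCCTGCCCAAGATGATTAA-3'

The complement of TTAATCATCTTGGGCAGGCCTAGCCCATAATATTGTCCCTGGTACGTCTCCAGC is AATTAGTAGAACCCGTCCGGATCGGGTATTATAACAGGGACCATGCAGAGGTCG (A↔T, G↔C). DNA strands are antiparallel, so the complementary strand runs 3'→5'; reversing gives the 5'→3' form.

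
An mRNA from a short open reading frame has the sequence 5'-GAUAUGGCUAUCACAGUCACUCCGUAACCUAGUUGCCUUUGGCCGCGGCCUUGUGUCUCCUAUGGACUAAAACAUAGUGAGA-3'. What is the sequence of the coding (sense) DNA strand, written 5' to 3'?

The coding DNA strand has the same 5'→3' sequence as the mRNA with U replaced by T.

5′-GATATGGCTATCACAGTCACTCCGTAACCTAGTTGCCTTTGGCCGCGGCCTTGTGTCTCCTATGGACTAAAACATAGTGAGA-3′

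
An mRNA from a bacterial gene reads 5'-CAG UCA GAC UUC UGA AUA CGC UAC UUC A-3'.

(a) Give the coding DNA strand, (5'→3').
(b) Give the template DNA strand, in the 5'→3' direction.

(a) 5'-CAGTCAGACTTCTGAATACGCTACTTCA-3'
(b) 5'-TGAAGTAGCGTATTCAGAAGTCTGACTG-3'

(a) The coding strand matches the mRNA with U→T.
(b) The template strand is the reverse complement of the coding strand.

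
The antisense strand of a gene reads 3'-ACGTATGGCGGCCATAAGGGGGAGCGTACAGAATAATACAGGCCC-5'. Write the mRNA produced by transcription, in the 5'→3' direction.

5'-UGCAUACCGCCGGUAUUCCCCCUCGCAUGUCUUAUUAUGUCCGGG-3'

Reading the template 3'→5' as shown, RNA polymerase pairs each base (A→U, T→A, G↔C) to build mRNA 5'→3' directly.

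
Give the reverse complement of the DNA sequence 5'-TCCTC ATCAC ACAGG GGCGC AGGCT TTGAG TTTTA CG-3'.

Complement each base (A↔T, G↔C): AGGAGTAGTGTGTCCCCGCGTCCGAAACTCAAAATGC. Then reverse.

5'-CGTAAAACTCAAAGCCTGCGCCCCTGTGTGATGAGGA-3'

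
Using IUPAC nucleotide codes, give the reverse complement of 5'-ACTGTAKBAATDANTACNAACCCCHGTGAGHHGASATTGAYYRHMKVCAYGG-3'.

Standard pairs A↔T, G↔C; ambiguity codes pair R↔Y, M↔K, S↔S, B↔V, D↔H, N↔N. Complement (TGACATMVTTAHTNATGNTTGGGGDCACTCDDCTSTAACTRRYDKMBGTRCC), then reverse for 5'→3'.

5′-CCRTGBMKDYRRTCAATSTCDDCTCACDGGGGTTNGTANTHATTVMTACAGT-3′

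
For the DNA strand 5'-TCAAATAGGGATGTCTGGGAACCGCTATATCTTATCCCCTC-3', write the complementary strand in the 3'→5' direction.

Base-pairing A↔T, G↔C gives the complement. The complementary strand is antiparallel, so paired with a 5'→3' strand it runs 3'→5'.

3'-AGTTTATCCCTACAGACCCTTGGCGATATAGAATAGGGGAG-5'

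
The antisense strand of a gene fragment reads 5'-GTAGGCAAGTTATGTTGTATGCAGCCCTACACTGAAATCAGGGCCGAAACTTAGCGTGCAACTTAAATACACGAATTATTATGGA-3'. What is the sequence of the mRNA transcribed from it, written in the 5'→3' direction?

5'-UCCAUAAUAAUUCGUGUAUUUAAGUUGCACGCUAAGUUUCGGCCCUGAUUUCAGUGUAGGGCUGCAUACAACAUAACUUGCCUAC-3'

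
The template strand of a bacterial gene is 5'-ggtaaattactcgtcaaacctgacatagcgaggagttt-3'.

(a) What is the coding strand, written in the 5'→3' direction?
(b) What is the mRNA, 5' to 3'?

(a) 5'-AAACTCCTCGCTATGTCAGGTTTGACGAGTAATTTACC-3'
(b) 5'-AAACUCCUCGCUAUGUCAGGUUUGACGAGUAAUUUACC-3'

(a) The coding strand is the reverse complement of the template: complement CCATTTAATGAGCAGTTTGGACTGTATCGCTCCTCAAA, then reverse.
(b) mRNA has the coding-strand sequence with T→U.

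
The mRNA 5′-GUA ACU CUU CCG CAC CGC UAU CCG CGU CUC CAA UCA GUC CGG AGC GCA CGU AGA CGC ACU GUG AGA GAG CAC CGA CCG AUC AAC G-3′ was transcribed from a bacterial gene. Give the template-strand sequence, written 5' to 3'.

Replace U with T to get the coding DNA strand: GTAACTCTTCCGCACCGCTATCCGCGTCTCCAATCAGTCCGGAGCGCACGTAGACGCACTGTGAGAGAGCACCGACCGATCAACG. The template strand is its reverse complement (complement CATTGAGAAGGCGTGGCGATAGGCGCAGAGGTTAGTCAGGCCTCGCGTGCATCTGCGTGACACTCTCTCGTGGCTGGCTAGTTGC, then reverse).

5'-CGTTGATCGGTCGGTGCTCTCTCACAGTGCGTCTACGTGCGCTCCGGACTGATTGGAGACGCGGATAGCGGTGCGGAAGAGTTAC-3'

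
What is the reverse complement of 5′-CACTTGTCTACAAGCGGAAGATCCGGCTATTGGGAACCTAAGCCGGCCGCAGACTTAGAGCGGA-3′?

5'-TCCGCTCTAAGTCTGCGGCCGGCTTAGGTTCCCAATAGCCGGATCTTCCGCTTGTAGACAAGTG-3'

Complement each base (A↔T, G↔C): GTGAACAGATGTTCGCCTTCTAGGCCGATAACCCTTGGATTCGGCCGGCGTCTGAATCTCGCCT. Then reverse.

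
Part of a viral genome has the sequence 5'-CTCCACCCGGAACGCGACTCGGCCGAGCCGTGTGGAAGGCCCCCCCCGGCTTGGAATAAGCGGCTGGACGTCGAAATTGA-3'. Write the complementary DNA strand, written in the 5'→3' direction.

Pairing A↔T and G↔C gives GAGGTGGGCCTTGCGCTGAGCCGGCTCGGCACACCTTCCGGGGGGGGCCGAACCTTATTCGCCGACCTGCAGCTTTAACT, running 3'→5'. Reverse for the 5'→3' convention.

5'-TCAATTTCGACGTCCAGCCGCTTATTCCAAGCCGGGGGGGGCCTTCCACACGGCTCGGCCGAGTCGCGTTCCGGGTGGAG-3'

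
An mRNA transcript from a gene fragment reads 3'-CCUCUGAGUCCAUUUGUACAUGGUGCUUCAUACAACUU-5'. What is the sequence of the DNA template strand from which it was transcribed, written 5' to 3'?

Written 5'→3' the mRNA is UUCAACAUACUUCGUGGUACAUGUUUACCUGAGUCUCC, so the coding DNA strand is TTCAACATACTTCGTGGTACATGTTTACCTGAGTCTCC. The template is its reverse complement.

5'-GGAGACTCAGGTAAACATGTACCACGAAGTATGTTGAA-3'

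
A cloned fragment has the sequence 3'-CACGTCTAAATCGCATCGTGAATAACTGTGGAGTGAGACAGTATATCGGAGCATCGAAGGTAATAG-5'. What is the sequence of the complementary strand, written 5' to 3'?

5'-GTGCAGATTTAGCGTAGCACTTATTGACACCTCACTCTGTCATATAGCCTCGTAGCTTCCATTATC-3'

The strand is given 3'→5', so its complement runs 5'→3' in the same left-to-right order: pair each base A↔T, G↔C.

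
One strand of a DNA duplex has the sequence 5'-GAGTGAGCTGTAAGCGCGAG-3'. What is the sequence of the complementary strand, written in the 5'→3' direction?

Pairing A↔T and G↔C gives CTCACTCGACATTCGCGCTC, running 3'→5'. Reverse for the 5'→3' convention.

5'-CTCGCGCTTACAGCTCACTC-3'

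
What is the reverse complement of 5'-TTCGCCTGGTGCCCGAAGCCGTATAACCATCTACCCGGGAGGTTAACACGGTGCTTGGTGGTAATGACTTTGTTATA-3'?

5′-TATAACAAAGTCATTACCACCAAGCACCGTGTTAACCTCCCGGGTAGATGGTTATACGGCTTCGGGCACCAGGCGAA-3′

Complement each base (A↔T, G↔C): AAGCGGACCACGGGCTTCGGCATATTGGTAGATGGGCCCTCCAATTGTGCCACGAACCACCATTACTGAAACAATAT. Then reverse.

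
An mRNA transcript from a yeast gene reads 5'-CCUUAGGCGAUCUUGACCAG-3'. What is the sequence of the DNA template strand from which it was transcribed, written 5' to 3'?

5'-CTGGTCAAGATCGCCTAAGG-3'

Replace U with T to get the coding DNA strand: CCTTAGGCGATCTTGACCAG. The template strand is its reverse complement (complement GGAATCCGCTAGAACTGGTC, then reverse).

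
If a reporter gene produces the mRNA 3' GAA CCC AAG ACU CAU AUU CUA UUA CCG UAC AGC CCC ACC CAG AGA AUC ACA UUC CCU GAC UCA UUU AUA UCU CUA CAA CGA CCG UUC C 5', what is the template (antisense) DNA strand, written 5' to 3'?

5'-CTTGGGTTCTGAGTATAAGATAATGGCATGTCGGGGTGGGTCTCTTAGTGTAAGGGACTGAGTAAATATAGAGATGTTGCTGGCAAGG-3'

Written 5'→3' the mRNA is CCUUGCCAGCAACAUCUCUAUAUUUACUCAGUCCCUUACACUAAGAGACCCACCCCGACAUGCCAUUAUCUUAUACUCAGAACCCAAG, so the coding DNA strand is CCTTGCCAGCAACATCTCTATATTTACTCAGTCCCTTACACTAAGAGACCCACCCCGACATGCCATTATCTTATACTCAGAACCCAAG. The template is its reverse complement.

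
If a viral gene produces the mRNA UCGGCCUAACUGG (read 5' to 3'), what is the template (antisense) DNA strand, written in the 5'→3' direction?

5'-CCAGTTAGGCCGA-3'

Replace U with T to get the coding DNA strand: TCGGCCTAACTGG. The template strand is its reverse complement (complement AGCCGGATTGACC, then reverse).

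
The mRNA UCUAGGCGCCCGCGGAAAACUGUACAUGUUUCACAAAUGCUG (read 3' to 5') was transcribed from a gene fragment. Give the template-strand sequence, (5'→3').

5'-AGATCCGCGGGCGCCTTTTGACATGTACAAAGTGTTTACGAC-3'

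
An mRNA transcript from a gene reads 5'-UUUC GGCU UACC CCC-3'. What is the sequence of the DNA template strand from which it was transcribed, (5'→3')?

5'-GGGGGTAAGCCGAAA-3'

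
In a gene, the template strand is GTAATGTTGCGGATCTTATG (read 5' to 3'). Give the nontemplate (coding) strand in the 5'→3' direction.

5′-CATAAGATCCGCAACATTAC-3′

The coding strand is complementary and antiparallel to the template: take the complement (A↔T, G↔C) and reverse.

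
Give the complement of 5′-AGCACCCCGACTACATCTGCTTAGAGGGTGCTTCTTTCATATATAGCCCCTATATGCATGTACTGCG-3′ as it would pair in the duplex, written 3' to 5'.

3′-TCGTGGGGCTGATGTAGACGAATCTCCCACGAAGAAAGTATATATCGGGGATATACGTACATGACGC-5′

Base-pairing A↔T, G↔C gives the complement. The complementary strand is antiparallel, so paired with a 5'→3' strand it runs 3'→5'.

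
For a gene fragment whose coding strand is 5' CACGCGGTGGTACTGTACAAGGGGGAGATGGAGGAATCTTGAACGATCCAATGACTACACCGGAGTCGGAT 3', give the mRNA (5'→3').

The mRNA is synthesized from the template strand, so it matches the coding strand with T replaced by U.

5'-CACGCGGUGGUACUGUACAAGGGGGAGAUGGAGGAAUCUUGAACGAUCCAAUGACUACACCGGAGUCGGAU-3'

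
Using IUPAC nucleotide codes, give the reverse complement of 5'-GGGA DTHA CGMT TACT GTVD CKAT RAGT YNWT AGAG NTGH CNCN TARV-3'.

5'-BYTANGNGDCANCTCTAWNRACTYATMGHBACAGTAAKCGTDAHTCCC-3'

Standard pairs A↔T, G↔C; ambiguity codes pair R↔Y, M↔K, W↔W, D↔H, V↔B, N↔N. Complement (CCCTHADTGCKAATGACABHGMTAYTCARNWATCTCNACDGNGNATYB), then reverse for 5'→3'.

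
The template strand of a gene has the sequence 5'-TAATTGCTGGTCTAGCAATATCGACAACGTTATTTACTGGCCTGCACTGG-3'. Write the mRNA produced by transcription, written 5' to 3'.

5'-CCAGUGCAGGCCAGUAAAUAACGUUGUCGAUAUUGCUAGACCAGCAAUUA-3'

RNA polymerase reads the template 3'→5' and synthesizes mRNA 5'→3' by base-pairing (A→U, T→A, G↔C). The complement of the template is ATTAACGACCAGATCGTTATAGCTGTTGCAATAAATGACCGGACGTGACC; antiparallel, so 5'→3' the coding strand is CCAGTGCAGGCCAGTAAATAACGTTGTCGATATTGCTAGACCAGCAATTA. Replace T with U for the mRNA.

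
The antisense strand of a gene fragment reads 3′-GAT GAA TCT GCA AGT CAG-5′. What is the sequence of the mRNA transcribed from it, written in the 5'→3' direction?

5′-CUACUUAGACGUUCAGUC-3′

Reading the template 3'→5' as shown, RNA polymerase pairs each base (A→U, T→A, G↔C) to build mRNA 5'→3' directly.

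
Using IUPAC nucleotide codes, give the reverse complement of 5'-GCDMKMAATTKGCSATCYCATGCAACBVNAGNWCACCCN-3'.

5′-NGGGTGWNCTNBVGTTGCATGRGATSGCMAATTKMKHGC-3′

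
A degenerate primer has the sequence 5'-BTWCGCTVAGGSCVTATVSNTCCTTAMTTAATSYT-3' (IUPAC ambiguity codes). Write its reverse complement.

5'-ARSATTAAKTAAGGANSBATABGSCCTBAGCGWAV-3'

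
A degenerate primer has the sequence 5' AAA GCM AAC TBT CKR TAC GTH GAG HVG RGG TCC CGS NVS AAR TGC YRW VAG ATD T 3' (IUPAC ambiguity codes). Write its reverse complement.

Standard pairs A↔T, G↔C; ambiguity codes pair R↔Y, M↔K, W↔W, S↔S, B↔V, D↔H, N↔N. Complement (TTTCGKTTGAVAGMYATGCADCTCDBCYCCAGGGCSNBSTTYACGRYWBTCTAHA), then reverse for 5'→3'.

5′-AHATCTBWYRGCAYTTSBNSCGGGACCYCBDCTCDACGTAYMGAVAGTTKGCTTT-3′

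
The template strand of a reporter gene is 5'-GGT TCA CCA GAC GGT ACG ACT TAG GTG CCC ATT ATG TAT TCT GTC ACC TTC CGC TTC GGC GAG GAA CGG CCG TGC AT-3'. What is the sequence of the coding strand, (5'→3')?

The coding strand is complementary and antiparallel to the template: take the complement (A↔T, G↔C) and reverse.

5'-ATGCACGGCCGTTCCTCGCCGAAGCGGAAGGTGACAGAATACATAATGGGCACCTAAGTCGTACCGTCTGGTGAACC-3'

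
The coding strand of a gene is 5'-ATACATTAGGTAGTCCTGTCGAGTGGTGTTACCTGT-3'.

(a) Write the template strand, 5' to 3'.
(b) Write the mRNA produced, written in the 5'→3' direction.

(a) 5'-ACAGGTAACACCACTCGACAGGACTACCTAATGTAT-3'
(b) 5'-AUACAUUAGGUAGUCCUGUCGAGUGGUGUUACCUGU-3'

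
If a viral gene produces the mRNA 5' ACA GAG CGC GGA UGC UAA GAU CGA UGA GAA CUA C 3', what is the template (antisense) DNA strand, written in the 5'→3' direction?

5'-GTAGTTCTCATCGATCTTAGCATCCGCGCTCTGT-3'

Replace U with T to get the coding DNA strand: ACAGAGCGCGGATGCTAAGATCGATGAGAACTAC. The template strand is its reverse complement (complement TGTCTCGCGCCTACGATTCTAGCTACTCTTGATG, then reverse).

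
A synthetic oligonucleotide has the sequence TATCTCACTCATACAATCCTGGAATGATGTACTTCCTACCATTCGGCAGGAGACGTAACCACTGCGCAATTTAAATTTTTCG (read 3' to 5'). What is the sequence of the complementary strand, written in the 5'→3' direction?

The strand is given 3'→5', so its complement runs 5'→3' in the same left-to-right order: pair each base A↔T, G↔C.

5'-ATAGAGTGAGTATGTTAGGACCTTACTACATGAAGGATGGTAAGCCGTCCTCTGCATTGGTGACGCGTTAAATTTAAAAAGC-3'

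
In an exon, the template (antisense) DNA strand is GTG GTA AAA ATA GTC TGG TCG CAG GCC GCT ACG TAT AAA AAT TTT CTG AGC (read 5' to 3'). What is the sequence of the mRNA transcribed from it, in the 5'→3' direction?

RNA polymerase reads the template 3'→5' and synthesizes mRNA 5'→3' by base-pairing (A→U, T→A, G↔C). The complement of the template is CACCATTTTTATCAGACCAGCGTCCGGCGATGCATATTTTTAAAAGACTCG; antiparallel, so 5'→3' the coding strand is GCTCAGAAAATTTTTATACGTAGCGGCCTGCGACCAGACTATTTTTACCAC. Replace T with U for the mRNA.

5'-GCUCAGAAAAUUUUUAUACGUAGCGGCCUGCGACCAGACUAUUUUUACCAC-3'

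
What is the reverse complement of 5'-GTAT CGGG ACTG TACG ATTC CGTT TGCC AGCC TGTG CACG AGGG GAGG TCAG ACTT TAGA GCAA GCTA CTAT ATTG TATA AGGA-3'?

Complement each base (A↔T, G↔C): CATAGCCCTGACATGCTAAGGCAAACGGTCGGACACGTGCTCCCCTCCAGTCTGAAATCTCGTTCGATGATATAACATATTCCT. Then reverse.

5'-TCCTTATACAATATAGTAGCTTGCTCTAAAGTCTGACCTCCCCTCGTGCACAGGCTGGCAAACGGAATCGTACAGTCCCGATAC-3'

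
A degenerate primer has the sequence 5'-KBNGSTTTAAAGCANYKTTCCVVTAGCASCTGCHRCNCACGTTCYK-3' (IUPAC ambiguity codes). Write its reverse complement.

5'-MRGAACGTGNGYDGCAGSTGCTABBGGAAMRNTGCTTTAAASCNVM-3'

Standard pairs A↔T, G↔C; ambiguity codes pair R↔Y, K↔M, S↔S, B↔V, H↔D, N↔N. Complement (MVNCSAAATTTCGTNRMAAGGBBATCGTSGACGDYGNGTGCAAGRM), then reverse for 5'→3'.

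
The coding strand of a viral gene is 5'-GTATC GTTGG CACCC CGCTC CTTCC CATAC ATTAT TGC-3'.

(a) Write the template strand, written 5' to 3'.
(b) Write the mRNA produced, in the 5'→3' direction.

(a) 5'-GCAATAATGTATGGGAAGGAGCGGGGTGCCAACGATAC-3'
(b) 5'-GUAUCGUUGGCACCCCGCUCCUUCCCAUACAUUAUUGC-3'

(a) The template strand is the reverse complement of the coding strand: complement CATAGCAACCGTGGGGCGAGGAAGGGTATGTAATAACG, then reverse.
(b) mRNA matches the coding strand with T→U.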